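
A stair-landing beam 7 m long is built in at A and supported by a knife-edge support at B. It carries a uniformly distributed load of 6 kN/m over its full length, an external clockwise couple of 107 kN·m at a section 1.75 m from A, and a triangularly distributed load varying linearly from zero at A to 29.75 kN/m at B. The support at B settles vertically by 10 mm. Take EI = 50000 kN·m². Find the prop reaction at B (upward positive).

Remove the prop at B; the released (primary) structure is a cantilever built in at A.
Free-end deflection of the primary structure under the applied loading (downward +):
  UDL 6: wL⁴/(8EI) = 1801/EI
  clockwise couple 107 at a = 1.75: M₀a(2L − a)/(2EI) = 1147/EI
  triangular load, peak 29.75 at the free end: 11w₀L⁴/(120EI) = 6548/EI
  δ_0 = 9495/EI
Flexibility coefficient — unit upward force at B: δ_{BB} = L³/(3EI) = 114.3/EI.
With EI = 50000 kN·m²: δ_0 = 0.18991 m and δ_{BB} = 0.002287 m/kN.
Compatibility — the beam at B must follow the support down by 0.01 m: δ_0 − R_B·δ_{BB} = 0.01, so R_B = (0.18991 − 0.01)/0.002287 = 78.68 kN.

R_B = 78.68 kN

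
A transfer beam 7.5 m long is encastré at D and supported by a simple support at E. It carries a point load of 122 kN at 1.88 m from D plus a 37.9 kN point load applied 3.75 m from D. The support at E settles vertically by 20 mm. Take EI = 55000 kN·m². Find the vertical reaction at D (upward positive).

Choose R_E as the redundant. The primary structure is the cantilever fixed at D.
Downward deflection at the released point E due to the loads:
  point load 122 at a = 1.88: Pa²(3L − a)/(6EI) = 1482/EI
  point load 37.9 at a = 3.75: Pa²(3L − a)/(6EI) = 1666/EI
  δ_0 = 3147/EI
Flexibility coefficient — unit upward force at E: δ_{EE} = L³/(3EI) = 140.6/EI.
With EI = 55000 kN·m²: δ_0 = 0.057226 m and δ_{EE} = 0.002557 m/kN.
Compatibility — the beam at E must follow the support down by 0.02 m: δ_0 − R_E·δ_{EE} = 0.02, so R_E = (0.057226 − 0.02)/0.002557 = 14.56 kN.
Vertical equilibrium: R_D = ΣP − R_E = 159.9 − 14.56 = 145.3 kN.

R_D = 145.3 kN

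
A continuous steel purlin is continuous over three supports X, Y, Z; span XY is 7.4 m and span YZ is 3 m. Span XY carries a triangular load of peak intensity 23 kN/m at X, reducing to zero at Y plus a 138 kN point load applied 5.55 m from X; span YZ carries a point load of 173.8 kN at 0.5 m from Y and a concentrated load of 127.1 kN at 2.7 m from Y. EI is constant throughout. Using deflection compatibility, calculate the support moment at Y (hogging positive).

Release continuity at Y by inserting a hinge; the redundant is the internal moment M_Y. The primary structure is two simply-supported spans XY and YZ.
Discontinuity in slope at Y on the released structure — sum the simple-span end rotations:
  span XY: triangular load, peak 23: 7w₀L³/(360EI) = 181.2/EI
  span XY: point load 138 at a = 5.55: Pab(L + a)/(6LEI) = 413.3/EI
  span YZ: point load 173.8 at a = 0.5: Pab(L + b)/(6LEI) = 66.38/EI
  span YZ: point load 127.1 at a = 2.7: Pab(L + b)/(6LEI) = 18.87/EI
  relative rotation θ_0 = (594.5 + 85.26)/EI = 679.7/EI
A unit hogging moment at Y produces rotation L₁/(3EI) + L₂/(3EI) = 3.467/EI.
Compatibility: M_Y·(L₁+L₂)/(3EI) = θ_0, giving M_Y = 196.1 kN·m (hogging).

M_Y = 196.1 kN·m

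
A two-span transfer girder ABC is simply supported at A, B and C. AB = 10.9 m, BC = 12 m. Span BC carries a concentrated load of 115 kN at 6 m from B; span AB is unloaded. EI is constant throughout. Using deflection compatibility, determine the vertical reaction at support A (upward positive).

R_A = -12.44 kN

Release continuity at B by inserting a hinge; the redundant is the internal moment M_B. The primary structure is two simply-supported spans AB and BC.
Rotations at B on the released spans (each span's end-slope, ×1/EI):
  span BC: point load 115 at a = 6: Pab(L + b)/(6LEI) = 1035/EI
  relative rotation θ_0 = (0 + 1035)/EI = 1035/EI
A unit hogging moment at B produces rotation L₁/(3EI) + L₂/(3EI) = 7.633/EI.
Slope continuity at B: θ_0 = M_B·7.633/EI, so M_B = 1035/7.633 = 135.6 kN·m (hogging).
Span AB, ΣM about A with M_B applied at B: R_B^{AB}·10.9 = 0 + 135.6, so R_B^{AB} = 12.44 kN and R_A = 0 − 12.44 = -12.44 kN.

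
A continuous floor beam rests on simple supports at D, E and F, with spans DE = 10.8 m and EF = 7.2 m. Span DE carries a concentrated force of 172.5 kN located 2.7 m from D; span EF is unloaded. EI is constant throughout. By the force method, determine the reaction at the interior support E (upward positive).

Insert a hinge at E; M_E is the redundant, and each span becomes simply supported.
Rotations at E on the released spans (each span's end-slope, ×1/EI):
  span DE: point load 172.5 at a = 2.7: Pab(L + a)/(6LEI) = 786/EI
  relative rotation θ_0 = (786 + 0)/EI = 786/EI
A unit hogging moment at E produces rotation L₁/(3EI) + L₂/(3EI) = 6/EI.
Slope continuity at E: θ_0 = M_E·6/EI, so M_E = 786/6 = 131 kN·m (hogging).
Span DE, ΣM about D with M_E applied at E: R_E^{DE}·10.8 = 465.8 + 131, so R_E^{DE} = 55.25 kN and R_D = 172.5 − 55.25 = 117.2 kN.
Span EF, ΣM about F: R_E^{EF}·7.2 = 0 + 131, so R_E^{EF} = 18.19 kN and R_F = 0 − 18.19 = -18.19 kN.
R_E = 55.25 + 18.19 = 73.45 kN.

R_E = 73.45 kN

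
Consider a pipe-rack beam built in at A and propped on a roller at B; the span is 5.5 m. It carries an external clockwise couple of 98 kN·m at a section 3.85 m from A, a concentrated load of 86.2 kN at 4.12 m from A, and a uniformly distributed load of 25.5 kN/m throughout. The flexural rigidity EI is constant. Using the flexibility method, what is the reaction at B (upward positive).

R_B = 131.4 kN

Take the reaction at B as the redundant and release it; the primary structure is a cantilever fixed at A.
Primary-structure tip deflection at B by superposition:
  clockwise couple 98 at a = 3.85: M₀a(2L − a)/(2EI) = 1349/EI
  point load 86.2 at a = 4.12: Pa²(3L − a)/(6EI) = 3019/EI
  UDL 25.5: wL⁴/(8EI) = 2917/EI
  δ_0 = 7285/EI
Flexibility coefficient — unit upward force at B: δ_{BB} = L³/(3EI) = 55.46/EI.
Compatibility at B: δ_0 − R_B·δ_{BB} = 0, so R_B = 7285/55.46 = 131.4 kN.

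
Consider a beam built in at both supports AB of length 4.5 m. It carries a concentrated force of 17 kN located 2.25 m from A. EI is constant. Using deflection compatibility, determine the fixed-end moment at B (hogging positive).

M_B = 9.562 kN·m

Take the two fixed-end moments M_A, M_B as redundants; the released structure is the simple span AB.
Simple-span end rotations at A and B under the given loads:
  at A: point load 17 at a = 2.25: Pab(L + b)/(6LEI) = 21.52/EI
  at B: point load 17 at a = 2.25: Pab(L + a)/(6LEI) = 21.52/EI
  θ_A0 = 21.52/EI,  θ_B0 = 21.52/EI
Flexibility coefficients: a unit moment at one end gives L/(3EI) there and L/(6EI) at the far end, so f₁₁ = f₂₂ = 1.5/EI and f₁₂ = f₂₁ = 0.75/EI.
Compatibility — zero rotation at each built-in end:
  1.5 M_A + 0.75 M_B = 21.52
  0.75 M_A + 1.5 M_B = 21.52
Solving the pair gives M_A = 9.562 kN·m and M_B = 9.562 kN·m (hogging).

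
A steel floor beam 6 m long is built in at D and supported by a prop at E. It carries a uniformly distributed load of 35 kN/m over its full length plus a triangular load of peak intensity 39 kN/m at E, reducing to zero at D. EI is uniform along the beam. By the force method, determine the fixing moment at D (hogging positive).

M_D = 239.4 kN·m

Remove the prop at E; the released (primary) structure is a cantilever built in at D.
Free-end deflection of the primary structure under the applied loading (downward +):
  UDL 35: wL⁴/(8EI) = 5670/EI
  triangular load, peak 39 at the free end: 11w₀L⁴/(120EI) = 4633/EI
  δ_0 = 10303/EI
Flexibility coefficient — unit upward force at E: δ_{EE} = L³/(3EI) = 72/EI.
Compatibility at E: δ_0 − R_E·δ_{EE} = 0, so R_E = 10303/72 = 143.1 kN.
Moment equilibrium about D: M_D = Σ(load moments about D) − R_E·L = 1098 − 143.1×6 = 239.4 kN·m.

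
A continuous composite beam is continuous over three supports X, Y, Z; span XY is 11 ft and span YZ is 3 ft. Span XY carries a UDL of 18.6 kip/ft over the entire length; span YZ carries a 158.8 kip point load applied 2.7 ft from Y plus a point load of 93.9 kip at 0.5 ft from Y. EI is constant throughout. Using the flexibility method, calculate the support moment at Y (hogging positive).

Insert a hinge at Y; M_Y is the redundant, and each span becomes simply supported.
Discontinuity in slope at Y on the released structure — sum the simple-span end rotations:
  span XY: UDL 18.6: wL³/(24EI) = 1032/EI
  span YZ: point load 158.8 at a = 2.7: Pab(L + b)/(6LEI) = 23.58/EI
  span YZ: point load 93.9 at a = 0.5: Pab(L + b)/(6LEI) = 35.86/EI
  relative rotation θ_0 = (1032 + 59.45)/EI = 1091/EI
A unit hogging moment at Y produces rotation L₁/(3EI) + L₂/(3EI) = 4.667/EI.
Slope continuity at Y: θ_0 = M_Y·4.667/EI, so M_Y = 1091/4.667 = 233.8 kip·ft (hogging).

M_Y = 233.8 kip·ft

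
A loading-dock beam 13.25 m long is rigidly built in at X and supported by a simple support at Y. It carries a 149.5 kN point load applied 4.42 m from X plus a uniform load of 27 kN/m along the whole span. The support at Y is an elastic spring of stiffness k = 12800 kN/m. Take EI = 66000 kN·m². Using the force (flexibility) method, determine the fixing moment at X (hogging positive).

Take the reaction at Y as the redundant and release it; the primary structure is a cantilever fixed at X.
Deflection at Y on the released cantilever, summing each load's contribution:
  point load 149.5 at a = 4.42: Pa²(3L − a)/(6EI) = 17198/EI
  UDL 27: wL⁴/(8EI) = 104025/EI
  δ_0 = 121223/EI
Tip deflection under a unit load at Y: L³/(3EI) = 775.4/EI.
With EI = 66000 kN·m²: δ_0 = 1.8367 m and δ_{YY} = 0.011749 m/kN.
Compatibility — the spring shortens by R_Y/k under the reaction it provides: δ_0 − R_Y·δ_{YY} = R_Y/k. With 1/k = 0.000078 m/kN, R_Y = δ_0 / (δ_{YY} + 1/k) = 1.8367 / (0.011749 + 0.000078) = 155.3 kN.
Moment equilibrium about X: M_X = Σ(load moments about X) − R_Y·L = 3031 − 155.3×13.25 = 973.1 kN·m.

M_X = 973.1 kN·m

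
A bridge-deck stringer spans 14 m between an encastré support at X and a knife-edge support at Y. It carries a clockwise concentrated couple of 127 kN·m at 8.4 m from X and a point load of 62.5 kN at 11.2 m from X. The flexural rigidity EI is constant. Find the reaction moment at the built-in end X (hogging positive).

Take the reaction at Y as the redundant and release it; the primary structure is a cantilever fixed at X.
Downward deflection at the released point Y due to the loads:
  clockwise couple 127 at a = 8.4: M₀a(2L − a)/(2EI) = 10455/EI
  point load 62.5 at a = 11.2: Pa²(3L − a)/(6EI) = 40245/EI
  δ_0 = 50700/EI
Tip deflection under a unit load at Y: L³/(3EI) = 914.7/EI.
The prop prevents deflection at Y: R_Y = δ_0/δ_{YY} = 50700/914.7 = 55.43 kN.
Moment equilibrium about X: M_X = Σ(load moments about X) − R_Y·L = 827 − 55.43×14 = 50.98 kN·m.

M_X = 50.98 kN·m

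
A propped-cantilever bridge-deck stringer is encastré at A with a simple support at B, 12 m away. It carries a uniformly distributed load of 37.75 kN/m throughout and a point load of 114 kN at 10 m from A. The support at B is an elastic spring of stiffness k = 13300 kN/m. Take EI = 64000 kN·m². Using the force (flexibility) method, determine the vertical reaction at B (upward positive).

Release the roller at B. Primary structure: cantilever fixed at A.
Downward deflection at the released point B due to the loads:
  UDL 37.75: wL⁴/(8EI) = 97848/EI
  point load 114 at a = 10: Pa²(3L − a)/(6EI) = 49400/EI
  δ_0 = 147248/EI
Flexibility coefficient — unit upward force at B: δ_{BB} = L³/(3EI) = 576/EI.
With EI = 64000 kN·m²: δ_0 = 2.3007 m and δ_{BB} = 0.009 m/kN.
Compatibility — the spring shortens by R_B/k under the reaction it provides: δ_0 − R_B·δ_{BB} = R_B/k. With 1/k = 0.000075 m/kN, R_B = δ_0 / (δ_{BB} + 1/k) = 2.3007 / (0.009 + 0.000075) = 253.5 kN.

R_B = 253.5 kN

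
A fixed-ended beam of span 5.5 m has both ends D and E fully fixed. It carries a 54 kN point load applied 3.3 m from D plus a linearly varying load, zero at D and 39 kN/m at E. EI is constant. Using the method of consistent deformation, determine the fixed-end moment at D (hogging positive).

M_D = 67.84 kN·m

Release both end moments; the primary structure is a simply-supported span DE with redundants M_D and M_E.
On the primary (simply-supported) span, the end slopes from the loading are:
  at D: point load 54 at a = 3.3: Pab(L + b)/(6LEI) = 91.48/EI
  at E: point load 54 at a = 3.3: Pab(L + a)/(6LEI) = 104.5/EI
  at D: triangular load, peak 39: 7w₀L³/(360EI) = 126.2/EI
  at E: triangular load, peak 39: w₀L³/(45EI) = 144.2/EI
  θ_D0 = 217.6/EI,  θ_E0 = 248.7/EI
Flexibility coefficients: a unit moment at one end gives L/(3EI) there and L/(6EI) at the far end, so f₁₁ = f₂₂ = 1.833/EI and f₁₂ = f₂₁ = 0.9167/EI.
Compatibility — zero rotation at each built-in end:
  1.833 M_D + 0.9167 M_E = 217.6
  0.9167 M_D + 1.833 M_E = 248.7
Solving the pair gives M_D = 67.84 kN·m and M_E = 101.8 kN·m (hogging).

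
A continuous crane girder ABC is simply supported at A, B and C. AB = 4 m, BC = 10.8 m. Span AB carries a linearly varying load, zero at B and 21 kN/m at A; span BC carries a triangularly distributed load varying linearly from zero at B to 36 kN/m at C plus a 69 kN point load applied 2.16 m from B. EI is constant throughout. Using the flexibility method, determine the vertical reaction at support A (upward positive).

R_A = -37.59 kN

Take M_B as the redundant. Released structure: two simple spans AB and BC with a hinge at B.
Discontinuity in slope at B on the released structure — sum the simple-span end rotations:
  span AB: triangular load, peak 21: 7w₀L³/(360EI) = 26.13/EI
  span BC: triangular load, peak 36: 7w₀L³/(360EI) = 881.8/EI
  span BC: point load 69 at a = 2.16: Pab(L + b)/(6LEI) = 386.3/EI
  relative rotation θ_0 = (26.13 + 1268)/EI = 1294/EI
A unit hogging moment at B produces rotation L₁/(3EI) + L₂/(3EI) = 4.933/EI.
Compatibility: M_B·(L₁+L₂)/(3EI) = θ_0, giving M_B = 262.3 kN·m (hogging).
Span AB, ΣM about A with M_B applied at B: R_B^{AB}·4 = 56 + 262.3, so R_B^{AB} = 79.59 kN and R_A = 42 − 79.59 = -37.59 kN.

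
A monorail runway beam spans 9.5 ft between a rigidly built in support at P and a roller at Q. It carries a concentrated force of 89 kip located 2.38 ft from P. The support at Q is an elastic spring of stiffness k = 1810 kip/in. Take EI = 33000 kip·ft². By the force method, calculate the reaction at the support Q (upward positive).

R_Q = 7.639 kip

Remove the prop at Q; the released (primary) structure is a cantilever built in at P.
Deflection at Q on the released cantilever, summing each load's contribution:
  point load 89 at a = 2.38: Pa²(3L − a)/(6EI) = 2195/EI
Tip deflection under a unit load at Q: L³/(3EI) = 285.8/EI.
With EI = 33000 kip·ft²: δ_0 = 0.066505 ft and δ_{QQ} = 0.00866 ft/kip.
Compatibility — the spring shortens by R_Q/k under the reaction it provides: δ_0 − R_Q·δ_{QQ} = R_Q/k. With 1/k = 1/(1810×12) ft/kip = 0.000046 ft/kip, R_Q = δ_0 / (δ_{QQ} + 1/k) = 0.066505 / (0.00866 + 0.000046) = 7.639 kip.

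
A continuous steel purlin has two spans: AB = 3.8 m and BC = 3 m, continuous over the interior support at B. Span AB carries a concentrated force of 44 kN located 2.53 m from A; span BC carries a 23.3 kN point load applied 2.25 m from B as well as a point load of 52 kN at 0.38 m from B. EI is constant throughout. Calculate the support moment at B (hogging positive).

M_B = 28.06 kN·m

Take M_B as the redundant. Released structure: two simple spans AB and BC with a hinge at B.
End slopes at the hinge B, treating each span as simply supported:
  span AB: point load 44 at a = 2.53: Pab(L + a)/(6LEI) = 39.25/EI
  span BC: point load 23.3 at a = 2.25: Pab(L + b)/(6LEI) = 8.191/EI
  span BC: point load 52 at a = 0.38: Pab(L + b)/(6LEI) = 16.16/EI
  relative rotation θ_0 = (39.25 + 24.36)/EI = 63.61/EI
A unit hogging moment at B produces rotation L₁/(3EI) + L₂/(3EI) = 2.267/EI.
Slope continuity at B: θ_0 = M_B·2.267/EI, so M_B = 63.61/2.267 = 28.06 kN·m (hogging).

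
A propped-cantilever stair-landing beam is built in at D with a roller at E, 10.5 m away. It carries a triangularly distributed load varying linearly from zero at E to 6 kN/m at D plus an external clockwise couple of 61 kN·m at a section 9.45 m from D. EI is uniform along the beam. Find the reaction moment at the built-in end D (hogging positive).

Choose R_E as the redundant. The primary structure is the cantilever fixed at D.
Downward deflection at the released point E due to the loads:
  triangular load, peak 6 at the fixed end: w₀L⁴/(30EI) = 2431/EI
  clockwise couple 61 at a = 9.45: M₀a(2L − a)/(2EI) = 3329/EI
  δ_0 = 5760/EI
Tip deflection under a unit load at E: L³/(3EI) = 385.9/EI.
Compatibility at E: δ_0 − R_E·δ_{EE} = 0, so R_E = 5760/385.9 = 14.93 kN.
Moment equilibrium about D: M_D = Σ(load moments about D) − R_E·L = 171.2 − 14.93×10.5 = 14.52 kN·m.

M_D = 14.52 kN·m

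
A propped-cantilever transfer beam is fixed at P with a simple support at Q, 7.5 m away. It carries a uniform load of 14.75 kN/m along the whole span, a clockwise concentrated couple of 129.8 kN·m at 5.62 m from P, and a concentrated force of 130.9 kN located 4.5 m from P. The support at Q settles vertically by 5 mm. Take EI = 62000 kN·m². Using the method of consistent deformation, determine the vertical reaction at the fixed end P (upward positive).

R_P = 121.4 kN

Take the reaction at Q as the redundant and release it; the primary structure is a cantilever fixed at P.
Free-end deflection of the primary structure under the applied loading (downward +):
  UDL 14.75: wL⁴/(8EI) = 5834/EI
  clockwise couple 129.8 at a = 5.62: M₀a(2L − a)/(2EI) = 3421/EI
  point load 130.9 at a = 4.5: Pa²(3L − a)/(6EI) = 7952/EI
  δ_0 = 17207/EI
Tip deflection under a unit load at Q: L³/(3EI) = 140.6/EI.
With EI = 62000 kN·m²: δ_0 = 0.27753 m and δ_{QQ} = 0.002268 m/kN.
Compatibility — the beam at Q must follow the support down by 0.005 m: δ_0 − R_Q·δ_{QQ} = 0.005, so R_Q = (0.27753 − 0.005)/0.002268 = 120.2 kN.
Vertical equilibrium: R_P = ΣP − R_Q = 241.5 − 120.2 = 121.4 kN.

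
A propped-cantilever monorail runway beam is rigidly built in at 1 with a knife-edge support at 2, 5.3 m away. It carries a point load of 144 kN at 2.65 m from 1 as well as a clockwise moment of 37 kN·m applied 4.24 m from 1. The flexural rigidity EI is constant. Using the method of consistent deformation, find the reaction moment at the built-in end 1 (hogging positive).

Choose R_2 as the redundant. The primary structure is the cantilever fixed at 1.
Downward deflection at the released point 2 due to the loads:
  point load 144 at a = 2.65: Pa²(3L − a)/(6EI) = 2233/EI
  clockwise couple 37 at a = 4.24: M₀a(2L − a)/(2EI) = 498.9/EI
  δ_0 = 2732/EI
Tip deflection under a unit load at 2: L³/(3EI) = 49.63/EI.
The prop prevents deflection at 2: R_2 = δ_0/δ_{22} = 2732/49.63 = 55.05 kN.
Moment equilibrium about 1: M_1 = Σ(load moments about 1) − R_2·L = 418.6 − 55.05×5.3 = 126.8 kN·m.

M_1 = 126.8 kN·m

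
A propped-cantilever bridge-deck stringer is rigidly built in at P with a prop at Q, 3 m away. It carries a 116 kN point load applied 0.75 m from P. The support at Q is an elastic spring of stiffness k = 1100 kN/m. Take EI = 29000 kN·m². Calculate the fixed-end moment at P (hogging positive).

M_P = 79.39 kN·m

Remove the prop at Q; the released (primary) structure is a cantilever built in at P.
Deflection at Q on the released cantilever, summing each load's contribution:
  point load 116 at a = 0.75: Pa²(3L − a)/(6EI) = 89.72/EI
Flexibility coefficient — unit upward force at Q: δ_{QQ} = L³/(3EI) = 9/EI.
With EI = 29000 kN·m²: δ_0 = 0.003094 m and δ_{QQ} = 0.00031 m/kN.
Compatibility — the spring shortens by R_Q/k under the reaction it provides: δ_0 − R_Q·δ_{QQ} = R_Q/k. With 1/k = 0.000909 m/kN, R_Q = δ_0 / (δ_{QQ} + 1/k) = 0.003094 / (0.00031 + 0.000909) = 2.537 kN.
Moment equilibrium about P: M_P = Σ(load moments about P) − R_Q·L = 87 − 2.537×3 = 79.39 kN·m.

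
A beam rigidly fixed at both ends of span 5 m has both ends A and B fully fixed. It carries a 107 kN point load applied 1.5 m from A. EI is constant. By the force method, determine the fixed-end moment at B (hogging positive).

M_B = 33.7 kN·m

Take the two fixed-end moments M_A, M_B as redundants; the released structure is the simple span AB.
Simple-span end rotations at A and B under the given loads:
  at A: point load 107 at a = 1.5: Pab(L + b)/(6LEI) = 159.2/EI
  at B: point load 107 at a = 1.5: Pab(L + a)/(6LEI) = 121.7/EI
  θ_A0 = 159.2/EI,  θ_B0 = 121.7/EI
Flexibility coefficients: a unit moment at one end gives L/(3EI) there and L/(6EI) at the far end, so f₁₁ = f₂₂ = 1.667/EI and f₁₂ = f₂₁ = 0.8333/EI.
Compatibility — zero rotation at each built-in end:
  1.667 M_A + 0.8333 M_B = 159.2
  0.8333 M_A + 1.667 M_B = 121.7
Solving the pair gives M_A = 78.64 kN·m and M_B = 33.7 kN·m (hogging).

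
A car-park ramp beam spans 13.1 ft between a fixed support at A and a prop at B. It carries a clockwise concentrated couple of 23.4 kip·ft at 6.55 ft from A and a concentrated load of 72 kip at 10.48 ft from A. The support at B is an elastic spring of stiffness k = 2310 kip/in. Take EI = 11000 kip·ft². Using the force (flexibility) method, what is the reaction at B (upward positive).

R_B = 52.67 kip

Remove the prop at B; the released (primary) structure is a cantilever built in at A.
Free-end deflection of the primary structure under the applied loading (downward +):
  clockwise couple 23.4 at a = 6.55: M₀a(2L − a)/(2EI) = 1506/EI
  point load 72 at a = 10.48: Pa²(3L − a)/(6EI) = 37984/EI
  δ_0 = 39490/EI
Flexibility coefficient — unit upward force at B: δ_{BB} = L³/(3EI) = 749.4/EI.
With EI = 11000 kip·ft²: δ_0 = 3.59 ft and δ_{BB} = 0.068124 ft/kip.
Compatibility — the spring shortens by R_B/k under the reaction it provides: δ_0 − R_B·δ_{BB} = R_B/k. With 1/k = 1/(2310×12) ft/kip = 0.000036 ft/kip, R_B = δ_0 / (δ_{BB} + 1/k) = 3.59 / (0.068124 + 0.000036) = 52.67 kip.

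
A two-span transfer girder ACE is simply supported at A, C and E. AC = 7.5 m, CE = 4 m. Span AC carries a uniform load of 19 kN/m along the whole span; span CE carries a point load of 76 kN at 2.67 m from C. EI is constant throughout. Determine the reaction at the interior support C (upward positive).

R_C = 135.9 kN

Take M_C as the redundant. Released structure: two simple spans AC and CE with a hinge at C.
End slopes at the hinge C, treating each span as simply supported:
  span AC: UDL 19: wL³/(24EI) = 334/EI
  span CE: point load 76 at a = 2.67: Pab(L + b)/(6LEI) = 59.94/EI
  relative rotation θ_0 = (334 + 59.94)/EI = 393.9/EI
A unit hogging moment at C produces rotation L₁/(3EI) + L₂/(3EI) = 3.833/EI.
Slope continuity at C: θ_0 = M_C·3.833/EI, so M_C = 393.9/3.833 = 102.8 kN·m (hogging).
Span AC, ΣM about A with M_C applied at C: R_C^{AC}·7.5 = 534.4 + 102.8, so R_C^{AC} = 84.95 kN and R_A = 142.5 − 84.95 = 57.55 kN.
Span CE, ΣM about E: R_C^{CE}·4 = 101.1 + 102.8, so R_C^{CE} = 50.96 kN and R_E = 76 − 50.96 = 25.04 kN.
R_C = 84.95 + 50.96 = 135.9 kN.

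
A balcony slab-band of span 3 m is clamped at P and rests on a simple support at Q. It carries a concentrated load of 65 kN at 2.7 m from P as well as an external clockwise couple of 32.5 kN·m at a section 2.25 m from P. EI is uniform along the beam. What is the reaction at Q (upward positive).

R_Q = 70.52 kN

Remove the prop at Q; the released (primary) structure is a cantilever built in at P.
Primary-structure tip deflection at Q by superposition:
  point load 65 at a = 2.7: Pa²(3L − a)/(6EI) = 497.5/EI
  clockwise couple 32.5 at a = 2.25: M₀a(2L − a)/(2EI) = 137.1/EI
  δ_0 = 634.7/EI
Tip deflection under a unit load at Q: L³/(3EI) = 9/EI.
The prop prevents deflection at Q: R_Q = δ_0/δ_{QQ} = 634.7/9 = 70.52 kN.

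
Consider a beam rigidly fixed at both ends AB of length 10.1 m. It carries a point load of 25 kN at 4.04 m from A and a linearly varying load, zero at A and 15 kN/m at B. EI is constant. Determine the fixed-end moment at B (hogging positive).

Take the two fixed-end moments M_A, M_B as redundants; the released structure is the simple span AB.
Simple-span end rotations at A and B under the given loads:
  at A: point load 25 at a = 4.04: Pab(L + b)/(6LEI) = 163.2/EI
  at B: point load 25 at a = 4.04: Pab(L + a)/(6LEI) = 142.8/EI
  at A: triangular load, peak 15: 7w₀L³/(360EI) = 300.5/EI
  at B: triangular load, peak 15: w₀L³/(45EI) = 343.4/EI
  θ_A0 = 463.7/EI,  θ_B0 = 486.2/EI
Flexibility coefficients: a unit moment at one end gives L/(3EI) there and L/(6EI) at the far end, so f₁₁ = f₂₂ = 3.367/EI and f₁₂ = f₂₁ = 1.683/EI.
Compatibility — zero rotation at each built-in end:
  3.367 M_A + 1.683 M_B = 463.7
  1.683 M_A + 3.367 M_B = 486.2
Solving the pair gives M_A = 87.36 kN·m and M_B = 100.7 kN·m (hogging).

M_B = 100.7 kN·m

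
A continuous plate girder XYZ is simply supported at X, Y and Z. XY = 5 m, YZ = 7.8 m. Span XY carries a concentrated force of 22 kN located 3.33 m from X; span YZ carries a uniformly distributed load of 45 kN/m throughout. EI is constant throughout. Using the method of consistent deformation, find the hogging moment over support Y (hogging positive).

M_Y = 216.5 kN·m

Release continuity at Y by inserting a hinge; the redundant is the internal moment M_Y. The primary structure is two simply-supported spans XY and YZ.
Discontinuity in slope at Y on the released structure — sum the simple-span end rotations:
  span XY: point load 22 at a = 3.33: Pab(L + a)/(6LEI) = 33.97/EI
  span YZ: UDL 45: wL³/(24EI) = 889.8/EI
  relative rotation θ_0 = (33.97 + 889.8)/EI = 923.8/EI
A unit hogging moment at Y produces rotation L₁/(3EI) + L₂/(3EI) = 4.267/EI.
Slope continuity at Y: θ_0 = M_Y·4.267/EI, so M_Y = 923.8/4.267 = 216.5 kN·m (hogging).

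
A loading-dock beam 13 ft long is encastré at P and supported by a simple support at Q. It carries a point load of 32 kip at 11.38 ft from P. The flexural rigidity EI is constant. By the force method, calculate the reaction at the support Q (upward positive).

Release the roller at Q. Primary structure: cantilever fixed at P.
Deflection at Q on the released cantilever, summing each load's contribution:
  point load 32 at a = 11.38: Pa²(3L − a)/(6EI) = 19077/EI
Tip deflection under a unit load at Q: L³/(3EI) = 732.3/EI.
The prop prevents deflection at Q: R_Q = δ_0/δ_{QQ} = 19077/732.3 = 26.05 kip.

R_Q = 26.05 kip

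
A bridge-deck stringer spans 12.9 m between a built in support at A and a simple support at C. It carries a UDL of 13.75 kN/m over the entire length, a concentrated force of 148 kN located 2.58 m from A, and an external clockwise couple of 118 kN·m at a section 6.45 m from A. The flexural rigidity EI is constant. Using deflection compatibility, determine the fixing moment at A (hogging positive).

Release the roller at C. Primary structure: cantilever fixed at A.
Primary-structure tip deflection at C by superposition:
  UDL 13.75: wL⁴/(8EI) = 47596/EI
  point load 148 at a = 2.58: Pa²(3L − a)/(6EI) = 5931/EI
  clockwise couple 118 at a = 6.45: M₀a(2L − a)/(2EI) = 7364/EI
  δ_0 = 60890/EI
Flexibility coefficient — unit upward force at C: δ_{CC} = L³/(3EI) = 715.6/EI.
The prop prevents deflection at C: R_C = δ_0/δ_{CC} = 60890/715.6 = 85.09 kN.
Moment equilibrium about A: M_A = Σ(load moments about A) − R_C·L = 1644 − 85.09×12.9 = 546.2 kN·m.

M_A = 546.2 kN·m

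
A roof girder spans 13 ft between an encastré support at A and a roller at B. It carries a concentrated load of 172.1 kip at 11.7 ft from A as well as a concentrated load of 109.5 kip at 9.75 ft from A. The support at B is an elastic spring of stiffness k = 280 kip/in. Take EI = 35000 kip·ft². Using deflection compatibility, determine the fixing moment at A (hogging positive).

Remove the prop at B; the released (primary) structure is a cantilever built in at A.
Deflection at B on the released cantilever, summing each load's contribution:
  point load 172.1 at a = 11.7: Pa²(3L − a)/(6EI) = 107192/EI
  point load 109.5 at a = 9.75: Pa²(3L − a)/(6EI) = 50746/EI
  δ_0 = 157938/EI
Tip deflection under a unit load at B: L³/(3EI) = 732.3/EI.
With EI = 35000 kip·ft²: δ_0 = 4.5125 ft and δ_{BB} = 0.020924 ft/kip.
Compatibility — the spring shortens by R_B/k under the reaction it provides: δ_0 − R_B·δ_{BB} = R_B/k. With 1/k = 1/(280×12) ft/kip = 0.000298 ft/kip, R_B = δ_0 / (δ_{BB} + 1/k) = 4.5125 / (0.020924 + 0.000298) = 212.6 kip.
Moment equilibrium about A: M_A = Σ(load moments about A) − R_B·L = 3081 − 212.6×13 = 316.9 kip·ft.

M_A = 316.9 kip·ft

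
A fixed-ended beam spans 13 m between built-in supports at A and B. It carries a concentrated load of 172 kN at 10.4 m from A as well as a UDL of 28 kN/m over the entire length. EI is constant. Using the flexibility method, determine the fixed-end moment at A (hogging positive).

Release both end moments; the primary structure is a simply-supported span AB with redundants M_A and M_B.
End rotations of the released simple span under the applied load (×1/EI):
  at A: point load 172 at a = 10.4: Pab(L + b)/(6LEI) = 930.2/EI
  at B: point load 172 at a = 10.4: Pab(L + a)/(6LEI) = 1395/EI
  at A: UDL 28: wL³/(24EI) = 2563/EI
  at B: UDL 28: wL³/(24EI) = 2563/EI
  θ_A0 = 3493/EI,  θ_B0 = 3958/EI
Flexibility coefficients: a unit moment at one end gives L/(3EI) there and L/(6EI) at the far end, so f₁₁ = f₂₂ = 4.333/EI and f₁₂ = f₂₁ = 2.167/EI.
Compatibility — zero rotation at each built-in end:
  4.333 M_A + 2.167 M_B = 3493
  2.167 M_A + 4.333 M_B = 3958
Solving the pair gives M_A = 465.9 kN·m and M_B = 680.5 kN·m (hogging).

M_A = 465.9 kN·m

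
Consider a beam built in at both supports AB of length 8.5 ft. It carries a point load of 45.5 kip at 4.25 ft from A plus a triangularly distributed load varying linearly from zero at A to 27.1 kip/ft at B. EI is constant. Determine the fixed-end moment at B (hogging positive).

M_B = 146.2 kip·ft

Release both end moments; the primary structure is a simply-supported span AB with redundants M_A and M_B.
Simple-span end rotations at A and B under the given loads:
  at A: point load 45.5 at a = 4.25: Pab(L + b)/(6LEI) = 205.5/EI
  at B: point load 45.5 at a = 4.25: Pab(L + a)/(6LEI) = 205.5/EI
  at A: triangular load, peak 27.1: 7w₀L³/(360EI) = 323.6/EI
  at B: triangular load, peak 27.1: w₀L³/(45EI) = 369.8/EI
  θ_A0 = 529.1/EI,  θ_B0 = 575.3/EI
Flexibility coefficients: a unit moment at one end gives L/(3EI) there and L/(6EI) at the far end, so f₁₁ = f₂₂ = 2.833/EI and f₁₂ = f₂₁ = 1.417/EI.
Compatibility — zero rotation at each built-in end:
  2.833 M_A + 1.417 M_B = 529.1
  1.417 M_A + 2.833 M_B = 575.3
Solving the pair gives M_A = 113.6 kip·ft and M_B = 146.2 kip·ft (hogging).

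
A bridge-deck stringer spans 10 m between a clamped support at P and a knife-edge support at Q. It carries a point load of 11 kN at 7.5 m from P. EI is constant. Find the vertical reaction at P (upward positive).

R_P = 4.039 kN

Take the reaction at Q as the redundant and release it; the primary structure is a cantilever fixed at P.
Free-end deflection of the primary structure under the applied loading (downward +):
  point load 11 at a = 7.5: Pa²(3L − a)/(6EI) = 2320/EI
Tip deflection under a unit load at Q: L³/(3EI) = 333.3/EI.
Compatibility at Q: δ_0 − R_Q·δ_{QQ} = 0, so R_Q = 2320/333.3 = 6.961 kN.
Vertical equilibrium: R_P = ΣP − R_Q = 11 − 6.961 = 4.039 kN.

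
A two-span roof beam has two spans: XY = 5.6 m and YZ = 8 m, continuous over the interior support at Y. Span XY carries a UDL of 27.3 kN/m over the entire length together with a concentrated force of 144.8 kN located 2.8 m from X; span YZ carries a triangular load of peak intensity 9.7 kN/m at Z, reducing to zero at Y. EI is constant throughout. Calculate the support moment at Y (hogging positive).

M_Y = 128 kN·m

Insert a hinge at Y; M_Y is the redundant, and each span becomes simply supported.
Rotations at Y on the released spans (each span's end-slope, ×1/EI):
  span XY: UDL 27.3: wL³/(24EI) = 199.8/EI
  span XY: point load 144.8 at a = 2.8: Pab(L + a)/(6LEI) = 283.8/EI
  span YZ: triangular load, peak 9.7: 7w₀L³/(360EI) = 96.57/EI
  relative rotation θ_0 = (483.6 + 96.57)/EI = 580.1/EI
A unit hogging moment at Y produces rotation L₁/(3EI) + L₂/(3EI) = 4.533/EI.
Compatibility: M_Y·(L₁+L₂)/(3EI) = θ_0, giving M_Y = 128 kN·m (hogging).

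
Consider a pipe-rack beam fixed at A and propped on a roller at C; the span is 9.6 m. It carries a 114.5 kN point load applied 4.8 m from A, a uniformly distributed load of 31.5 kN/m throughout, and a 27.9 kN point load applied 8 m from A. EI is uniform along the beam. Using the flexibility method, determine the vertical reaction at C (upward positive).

R_C = 170.2 kN

Choose R_C as the redundant. The primary structure is the cantilever fixed at A.
Primary-structure tip deflection at C by superposition:
  point load 114.5 at a = 4.8: Pa²(3L − a)/(6EI) = 10552/EI
  UDL 31.5: wL⁴/(8EI) = 33443/EI
  point load 27.9 at a = 8: Pa²(3L − a)/(6EI) = 6190/EI
  δ_0 = 50185/EI
Tip deflection under a unit load at C: L³/(3EI) = 294.9/EI.
Compatibility at C: δ_0 − R_C·δ_{CC} = 0, so R_C = 50185/294.9 = 170.2 kN.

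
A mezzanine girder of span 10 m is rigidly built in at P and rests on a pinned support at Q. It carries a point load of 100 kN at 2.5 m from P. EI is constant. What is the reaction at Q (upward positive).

Take the reaction at Q as the redundant and release it; the primary structure is a cantilever fixed at P.
Free-end deflection of the primary structure under the applied loading (downward +):
  point load 100 at a = 2.5: Pa²(3L − a)/(6EI) = 2865/EI
Flexibility coefficient — unit upward force at Q: δ_{QQ} = L³/(3EI) = 333.3/EI.
Compatibility at Q: δ_0 − R_Q·δ_{QQ} = 0, so R_Q = 2865/333.3 = 8.594 kN.

R_Q = 8.594 kN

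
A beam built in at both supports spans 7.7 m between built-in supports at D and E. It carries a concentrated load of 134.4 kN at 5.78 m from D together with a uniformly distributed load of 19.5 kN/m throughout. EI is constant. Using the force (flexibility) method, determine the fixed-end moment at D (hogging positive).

Take the two fixed-end moments M_D, M_E as redundants; the released structure is the simple span DE.
End rotations of the released simple span under the applied load (×1/EI):
  at D: point load 134.4 at a = 5.78: Pab(L + b)/(6LEI) = 310.6/EI
  at E: point load 134.4 at a = 5.78: Pab(L + a)/(6LEI) = 435.2/EI
  at D: UDL 19.5: wL³/(24EI) = 370.9/EI
  at E: UDL 19.5: wL³/(24EI) = 370.9/EI
  θ_D0 = 681.5/EI,  θ_E0 = 806.1/EI
Flexibility coefficients: a unit moment at one end gives L/(3EI) there and L/(6EI) at the far end, so f₁₁ = f₂₂ = 2.567/EI and f₁₂ = f₂₁ = 1.283/EI.
Compatibility — zero rotation at each built-in end:
  2.567 M_D + 1.283 M_E = 681.5
  1.283 M_D + 2.567 M_E = 806.1
Solving the pair gives M_D = 144.6 kN·m and M_E = 241.7 kN·m (hogging).

M_D = 144.6 kN·m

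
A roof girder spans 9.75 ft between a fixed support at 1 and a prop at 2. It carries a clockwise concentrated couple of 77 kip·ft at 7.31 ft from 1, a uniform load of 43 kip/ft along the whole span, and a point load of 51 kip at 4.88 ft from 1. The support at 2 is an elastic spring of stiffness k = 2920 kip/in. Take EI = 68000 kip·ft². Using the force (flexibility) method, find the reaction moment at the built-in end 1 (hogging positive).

Take the reaction at 2 as the redundant and release it; the primary structure is a cantilever fixed at 1.
Deflection at 2 on the released cantilever, summing each load's contribution:
  clockwise couple 77 at a = 7.31: M₀a(2L − a)/(2EI) = 3431/EI
  UDL 43: wL⁴/(8EI) = 48573/EI
  point load 51 at a = 4.88: Pa²(3L − a)/(6EI) = 4933/EI
  δ_0 = 56937/EI
Flexibility coefficient — unit upward force at 2: δ_{22} = L³/(3EI) = 309/EI.
With EI = 68000 kip·ft²: δ_0 = 0.83731 ft and δ_{22} = 0.004543 ft/kip.
Compatibility — the spring shortens by R_2/k under the reaction it provides: δ_0 − R_2·δ_{22} = R_2/k. With 1/k = 1/(2920×12) ft/kip = 0.000029 ft/kip, R_2 = δ_0 / (δ_{22} + 1/k) = 0.83731 / (0.004543 + 0.000029) = 183.1 kip.
Moment equilibrium about 1: M_1 = Σ(load moments about 1) − R_2·L = 2370 − 183.1×9.75 = 584.1 kip·ft.

M_1 = 584.1 kip·ft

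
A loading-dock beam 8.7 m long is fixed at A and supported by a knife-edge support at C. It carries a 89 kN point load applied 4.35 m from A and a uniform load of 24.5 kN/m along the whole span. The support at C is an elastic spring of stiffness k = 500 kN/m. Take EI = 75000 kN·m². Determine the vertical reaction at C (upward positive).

R_C = 64 kN

Choose R_C as the redundant. The primary structure is the cantilever fixed at A.
Deflection at C on the released cantilever, summing each load's contribution:
  point load 89 at a = 4.35: Pa²(3L − a)/(6EI) = 6105/EI
  UDL 24.5: wL⁴/(8EI) = 17545/EI
  δ_0 = 23650/EI
Flexibility coefficient — unit upward force at C: δ_{CC} = L³/(3EI) = 219.5/EI.
With EI = 75000 kN·m²: δ_0 = 0.31533 m and δ_{CC} = 0.002927 m/kN.
Compatibility — the spring shortens by R_C/k under the reaction it provides: δ_0 − R_C·δ_{CC} = R_C/k. With 1/k = 0.002 m/kN, R_C = δ_0 / (δ_{CC} + 1/k) = 0.31533 / (0.002927 + 0.002) = 64 kN.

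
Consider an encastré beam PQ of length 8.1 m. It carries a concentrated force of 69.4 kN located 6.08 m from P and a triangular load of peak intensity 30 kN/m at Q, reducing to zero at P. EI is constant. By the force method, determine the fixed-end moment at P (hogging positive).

M_P = 91.85 kN·m

Release both end moments; the primary structure is a simply-supported span PQ with redundants M_P and M_Q.
Simple-span end rotations at P and Q under the given loads:
  at P: point load 69.4 at a = 6.08: Pab(L + b)/(6LEI) = 177.5/EI
  at Q: point load 69.4 at a = 6.08: Pab(L + a)/(6LEI) = 248.7/EI
  at P: triangular load, peak 30: 7w₀L³/(360EI) = 310/EI
  at Q: triangular load, peak 30: w₀L³/(45EI) = 354.3/EI
  θ_P0 = 487.5/EI,  θ_Q0 = 603/EI
Flexibility coefficients: a unit moment at one end gives L/(3EI) there and L/(6EI) at the far end, so f₁₁ = f₂₂ = 2.7/EI and f₁₂ = f₂₁ = 1.35/EI.
Compatibility — zero rotation at each built-in end:
  2.7 M_P + 1.35 M_Q = 487.5
  1.35 M_P + 2.7 M_Q = 603
Solving the pair gives M_P = 91.85 kN·m and M_Q = 177.4 kN·m (hogging).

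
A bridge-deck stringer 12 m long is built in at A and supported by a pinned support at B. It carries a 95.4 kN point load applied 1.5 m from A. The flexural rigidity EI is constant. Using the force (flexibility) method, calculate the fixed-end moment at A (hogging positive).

M_A = 117.4 kN·m

Release the roller at B. Primary structure: cantilever fixed at A.
Downward deflection at the released point B due to the loads:
  point load 95.4 at a = 1.5: Pa²(3L − a)/(6EI) = 1234/EI
Tip deflection under a unit load at B: L³/(3EI) = 576/EI.
Compatibility at B: δ_0 − R_B·δ_{BB} = 0, so R_B = 1234/576 = 2.143 kN.
Moment equilibrium about A: M_A = Σ(load moments about A) − R_B·L = 143.1 − 2.143×12 = 117.4 kN·m.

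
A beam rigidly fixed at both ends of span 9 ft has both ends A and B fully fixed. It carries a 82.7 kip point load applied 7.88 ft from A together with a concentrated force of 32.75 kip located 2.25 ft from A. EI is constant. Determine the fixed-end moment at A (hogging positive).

Take the two fixed-end moments M_A, M_B as redundants; the released structure is the simple span AB.
On the primary (simply-supported) span, the end slopes from the loading are:
  at A: point load 82.7 at a = 7.88: Pab(L + b)/(6LEI) = 136.8/EI
  at B: point load 82.7 at a = 7.88: Pab(L + a)/(6LEI) = 228.2/EI
  at A: point load 32.75 at a = 2.25: Pab(L + b)/(6LEI) = 145.1/EI
  at B: point load 32.75 at a = 2.25: Pab(L + a)/(6LEI) = 103.6/EI
  θ_A0 = 281.9/EI,  θ_B0 = 331.8/EI
Flexibility coefficients: a unit moment at one end gives L/(3EI) there and L/(6EI) at the far end, so f₁₁ = f₂₂ = 3/EI and f₁₂ = f₂₁ = 1.5/EI.
Compatibility — zero rotation at each built-in end:
  3 M_A + 1.5 M_B = 281.9
  1.5 M_A + 3 M_B = 331.8
Solving the pair gives M_A = 51.54 kip·ft and M_B = 84.82 kip·ft (hogging).

M_A = 51.54 kip·ft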